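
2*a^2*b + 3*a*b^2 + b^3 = b*(a + b)*(2*a + b)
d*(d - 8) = d^2 - 8*d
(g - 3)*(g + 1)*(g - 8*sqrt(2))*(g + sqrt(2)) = g^4 - 7*sqrt(2)*g^3 - 2*g^3 - 19*g^2 + 14*sqrt(2)*g^2 + 21*sqrt(2)*g + 32*g + 48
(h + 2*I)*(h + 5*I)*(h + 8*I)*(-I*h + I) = -I*h^4 + 15*h^3 + I*h^3 - 15*h^2 + 66*I*h^2 - 80*h - 66*I*h + 80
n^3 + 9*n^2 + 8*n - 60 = (n - 2)*(n + 5)*(n + 6)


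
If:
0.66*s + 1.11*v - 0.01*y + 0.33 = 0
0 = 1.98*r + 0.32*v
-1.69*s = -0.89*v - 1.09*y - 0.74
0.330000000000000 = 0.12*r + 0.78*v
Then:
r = -0.07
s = -1.28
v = 0.43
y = -3.01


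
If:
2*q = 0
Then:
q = 0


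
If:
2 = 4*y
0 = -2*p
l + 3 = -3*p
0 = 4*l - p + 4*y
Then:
No Solution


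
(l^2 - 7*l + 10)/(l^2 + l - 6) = (l - 5)/(l + 3)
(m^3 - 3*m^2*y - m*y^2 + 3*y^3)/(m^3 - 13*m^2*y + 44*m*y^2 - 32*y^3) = (m^2 - 2*m*y - 3*y^2)/(m^2 - 12*m*y + 32*y^2)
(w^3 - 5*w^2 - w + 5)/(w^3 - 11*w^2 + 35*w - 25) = (w + 1)/(w - 5)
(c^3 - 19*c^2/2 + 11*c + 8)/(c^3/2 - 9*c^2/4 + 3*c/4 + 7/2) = 2*(2*c^2 - 15*c - 8)/(2*c^2 - 5*c - 7)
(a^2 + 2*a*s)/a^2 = (a + 2*s)/a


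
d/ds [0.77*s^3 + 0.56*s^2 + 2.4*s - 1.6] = 2.31*s^2 + 1.12*s + 2.4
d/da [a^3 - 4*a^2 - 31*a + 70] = 3*a^2 - 8*a - 31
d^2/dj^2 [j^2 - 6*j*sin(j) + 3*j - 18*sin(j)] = 6*j*sin(j) + 18*sin(j) - 12*cos(j) + 2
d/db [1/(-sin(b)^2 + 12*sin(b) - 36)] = 2*cos(b)/(sin(b) - 6)^3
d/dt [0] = 0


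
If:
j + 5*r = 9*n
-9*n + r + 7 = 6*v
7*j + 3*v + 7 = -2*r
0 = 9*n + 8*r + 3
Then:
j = -21/13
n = -121/507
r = -18/169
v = 764/507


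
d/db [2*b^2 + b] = 4*b + 1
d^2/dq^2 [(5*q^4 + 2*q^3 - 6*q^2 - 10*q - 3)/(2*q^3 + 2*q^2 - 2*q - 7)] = 4*(4*q^6 + 27*q^5 - 123*q^4 - 96*q^3 + 231*q^2 - 108*q - 104)/(8*q^9 + 24*q^8 - 124*q^6 - 168*q^5 + 108*q^4 + 454*q^3 + 210*q^2 - 294*q - 343)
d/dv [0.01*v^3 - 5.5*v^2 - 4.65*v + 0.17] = 0.03*v^2 - 11.0*v - 4.65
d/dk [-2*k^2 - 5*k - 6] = -4*k - 5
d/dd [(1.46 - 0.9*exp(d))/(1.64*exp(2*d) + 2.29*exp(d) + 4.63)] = (1.476*exp(2*d) - 4.7888*exp(d) - 7.5104)*exp(d)/(2.6896*exp(4*d) + 7.5112*exp(3*d) + 20.4305*exp(2*d) + 21.2054*exp(d) + 21.4369)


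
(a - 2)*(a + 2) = a^2 - 4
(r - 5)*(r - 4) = r^2 - 9*r + 20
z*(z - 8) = z^2 - 8*z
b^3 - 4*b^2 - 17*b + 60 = (b - 5)*(b - 3)*(b + 4)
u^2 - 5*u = u*(u - 5)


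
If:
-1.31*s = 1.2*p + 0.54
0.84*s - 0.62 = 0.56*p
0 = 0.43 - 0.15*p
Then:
No Solution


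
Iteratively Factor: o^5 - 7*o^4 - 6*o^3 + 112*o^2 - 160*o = (o + 4)*(o^4 - 11*o^3 + 38*o^2 - 40*o) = o*(o + 4)*(o^3 - 11*o^2 + 38*o - 40) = o*(o - 5)*(o + 4)*(o^2 - 6*o + 8) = o*(o - 5)*(o - 4)*(o + 4)*(o - 2)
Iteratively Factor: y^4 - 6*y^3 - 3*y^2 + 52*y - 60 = (y - 2)*(y^3 - 4*y^2 - 11*y + 30) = (y - 5)*(y - 2)*(y^2 + y - 6) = (y - 5)*(y - 2)^2*(y + 3)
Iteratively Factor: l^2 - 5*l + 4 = (l - 1)*(l - 4)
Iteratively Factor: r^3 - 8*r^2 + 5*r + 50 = (r - 5)*(r^2 - 3*r - 10) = (r - 5)^2*(r + 2)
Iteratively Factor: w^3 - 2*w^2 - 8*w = (w)*(w^2 - 2*w - 8) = w*(w + 2)*(w - 4)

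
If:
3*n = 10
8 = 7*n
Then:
No Solution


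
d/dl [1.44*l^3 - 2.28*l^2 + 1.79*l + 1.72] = 4.32*l^2 - 4.56*l + 1.79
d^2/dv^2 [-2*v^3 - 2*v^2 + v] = -12*v - 4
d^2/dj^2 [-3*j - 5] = 0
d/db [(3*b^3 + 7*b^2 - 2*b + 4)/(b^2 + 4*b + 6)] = (3*b^4 + 24*b^3 + 84*b^2 + 76*b - 28)/(b^4 + 8*b^3 + 28*b^2 + 48*b + 36)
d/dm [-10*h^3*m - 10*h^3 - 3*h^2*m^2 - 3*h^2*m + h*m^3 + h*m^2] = h*(-10*h^2 - 6*h*m - 3*h + 3*m^2 + 2*m)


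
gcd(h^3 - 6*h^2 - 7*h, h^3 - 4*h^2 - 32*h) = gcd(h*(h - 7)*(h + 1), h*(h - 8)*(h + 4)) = h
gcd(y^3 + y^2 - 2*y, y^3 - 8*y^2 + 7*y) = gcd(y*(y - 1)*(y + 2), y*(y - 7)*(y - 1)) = y^2 - y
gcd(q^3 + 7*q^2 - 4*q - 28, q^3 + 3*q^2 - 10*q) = q - 2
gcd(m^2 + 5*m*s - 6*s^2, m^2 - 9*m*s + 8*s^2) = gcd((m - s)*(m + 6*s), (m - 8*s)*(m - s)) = -m + s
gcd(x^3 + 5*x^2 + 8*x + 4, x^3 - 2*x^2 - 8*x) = x + 2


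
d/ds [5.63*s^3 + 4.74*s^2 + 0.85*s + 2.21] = 16.89*s^2 + 9.48*s + 0.85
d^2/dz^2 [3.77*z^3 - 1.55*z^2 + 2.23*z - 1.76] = 22.62*z - 3.1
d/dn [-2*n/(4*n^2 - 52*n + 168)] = (n^2 - 42)/(2*(n^4 - 26*n^3 + 253*n^2 - 1092*n + 1764))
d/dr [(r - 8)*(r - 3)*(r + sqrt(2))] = 3*r^2 - 22*r + 2*sqrt(2)*r - 11*sqrt(2) + 24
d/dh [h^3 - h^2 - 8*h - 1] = 3*h^2 - 2*h - 8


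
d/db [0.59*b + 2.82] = 0.590000000000000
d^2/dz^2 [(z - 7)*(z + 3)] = 2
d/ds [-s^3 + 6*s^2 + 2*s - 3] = -3*s^2 + 12*s + 2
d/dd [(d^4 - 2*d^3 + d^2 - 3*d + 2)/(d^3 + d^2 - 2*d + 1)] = (d^6 + 2*d^5 - 9*d^4 + 18*d^3 - 11*d^2 - 2*d + 1)/(d^6 + 2*d^5 - 3*d^4 - 2*d^3 + 6*d^2 - 4*d + 1)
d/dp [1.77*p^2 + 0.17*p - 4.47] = 3.54*p + 0.17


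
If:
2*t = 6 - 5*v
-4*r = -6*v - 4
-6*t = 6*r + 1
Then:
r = 29/4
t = -89/12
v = 25/6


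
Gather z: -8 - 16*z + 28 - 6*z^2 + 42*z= -6*z^2 + 26*z + 20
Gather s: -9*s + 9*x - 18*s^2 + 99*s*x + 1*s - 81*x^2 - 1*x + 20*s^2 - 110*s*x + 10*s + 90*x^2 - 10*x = 2*s^2 + s*(2 - 11*x) + 9*x^2 - 2*x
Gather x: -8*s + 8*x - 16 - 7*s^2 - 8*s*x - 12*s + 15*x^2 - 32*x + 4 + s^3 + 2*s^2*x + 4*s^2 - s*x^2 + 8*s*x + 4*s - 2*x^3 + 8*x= s^3 - 3*s^2 - 16*s - 2*x^3 + x^2*(15 - s) + x*(2*s^2 - 16) - 12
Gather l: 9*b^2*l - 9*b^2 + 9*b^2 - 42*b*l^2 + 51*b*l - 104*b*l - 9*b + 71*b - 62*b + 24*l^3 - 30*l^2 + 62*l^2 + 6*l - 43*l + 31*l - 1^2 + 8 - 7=24*l^3 + l^2*(32 - 42*b) + l*(9*b^2 - 53*b - 6)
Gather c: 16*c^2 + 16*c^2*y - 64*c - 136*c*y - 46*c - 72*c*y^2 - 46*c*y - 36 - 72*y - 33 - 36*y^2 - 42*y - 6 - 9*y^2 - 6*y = c^2*(16*y + 16) + c*(-72*y^2 - 182*y - 110) - 45*y^2 - 120*y - 75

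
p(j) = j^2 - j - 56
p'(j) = 2*j - 1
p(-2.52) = -47.13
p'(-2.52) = -6.04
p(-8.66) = 27.66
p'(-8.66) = -18.32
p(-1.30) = -53.01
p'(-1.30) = -3.60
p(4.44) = -40.73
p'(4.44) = 7.88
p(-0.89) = -54.32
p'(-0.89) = -2.78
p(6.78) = -16.81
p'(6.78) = 12.56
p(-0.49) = -55.27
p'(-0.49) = -1.98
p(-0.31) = -55.59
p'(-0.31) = -1.62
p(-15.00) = 184.00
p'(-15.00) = -31.00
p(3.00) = -50.00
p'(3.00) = 5.00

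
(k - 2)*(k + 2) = k^2 - 4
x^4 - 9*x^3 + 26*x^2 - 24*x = x*(x - 4)*(x - 3)*(x - 2)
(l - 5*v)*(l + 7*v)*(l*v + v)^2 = l^4*v^2 + 2*l^3*v^3 + 2*l^3*v^2 - 35*l^2*v^4 + 4*l^2*v^3 + l^2*v^2 - 70*l*v^4 + 2*l*v^3 - 35*v^4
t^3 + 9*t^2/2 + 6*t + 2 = (t + 1/2)*(t + 2)^2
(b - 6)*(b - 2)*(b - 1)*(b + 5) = b^4 - 4*b^3 - 25*b^2 + 88*b - 60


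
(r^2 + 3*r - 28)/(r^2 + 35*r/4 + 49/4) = 4*(r - 4)/(4*r + 7)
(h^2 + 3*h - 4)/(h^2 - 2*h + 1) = (h + 4)/(h - 1)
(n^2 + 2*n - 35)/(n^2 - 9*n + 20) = (n + 7)/(n - 4)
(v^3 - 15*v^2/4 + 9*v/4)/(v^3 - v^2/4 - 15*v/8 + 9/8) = 2*v*(v - 3)/(2*v^2 + v - 3)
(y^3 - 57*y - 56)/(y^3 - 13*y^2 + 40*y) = (y^2 + 8*y + 7)/(y*(y - 5))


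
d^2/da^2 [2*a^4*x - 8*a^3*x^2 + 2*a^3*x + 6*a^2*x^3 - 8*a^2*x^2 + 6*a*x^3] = 4*x*(6*a^2 - 12*a*x + 3*a + 3*x^2 - 4*x)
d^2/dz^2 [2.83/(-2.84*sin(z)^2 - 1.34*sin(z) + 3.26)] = (91.302592*sin(z)^4 + 32.309544*sin(z)^3 - 27.067252*sin(z)^2 - 52.256516*sin(z) - 62.56564)/(2.84*sin(z)^2 + 1.34*sin(z) - 3.26)^3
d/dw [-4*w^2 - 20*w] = -8*w - 20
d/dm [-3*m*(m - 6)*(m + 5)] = -9*m^2 + 6*m + 90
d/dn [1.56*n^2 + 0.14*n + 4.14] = 3.12*n + 0.14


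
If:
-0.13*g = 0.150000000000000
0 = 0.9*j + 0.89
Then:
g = -1.15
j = -0.99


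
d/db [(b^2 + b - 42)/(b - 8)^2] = (76 - 17*b)/(b^3 - 24*b^2 + 192*b - 512)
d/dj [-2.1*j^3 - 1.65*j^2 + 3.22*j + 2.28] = -6.3*j^2 - 3.3*j + 3.22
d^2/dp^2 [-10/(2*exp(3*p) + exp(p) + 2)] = 10*(-2*(6*exp(2*p) + 1)^2*exp(p) + (18*exp(2*p) + 1)*(2*exp(3*p) + exp(p) + 2))*exp(p)/(2*exp(3*p) + exp(p) + 2)^3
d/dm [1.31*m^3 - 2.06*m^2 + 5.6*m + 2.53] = 3.93*m^2 - 4.12*m + 5.6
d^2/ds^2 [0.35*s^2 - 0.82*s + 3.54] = 0.700000000000000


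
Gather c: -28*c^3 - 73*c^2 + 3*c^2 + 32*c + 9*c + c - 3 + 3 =-28*c^3 - 70*c^2 + 42*c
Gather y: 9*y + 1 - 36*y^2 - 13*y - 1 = -36*y^2 - 4*y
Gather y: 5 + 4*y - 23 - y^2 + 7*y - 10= -y^2 + 11*y - 28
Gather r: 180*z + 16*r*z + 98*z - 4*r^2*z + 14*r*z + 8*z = -4*r^2*z + 30*r*z + 286*z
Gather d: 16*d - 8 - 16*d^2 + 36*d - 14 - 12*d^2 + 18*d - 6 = -28*d^2 + 70*d - 28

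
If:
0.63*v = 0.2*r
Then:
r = 3.15*v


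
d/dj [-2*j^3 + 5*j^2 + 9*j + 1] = -6*j^2 + 10*j + 9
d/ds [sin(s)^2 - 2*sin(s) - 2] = 2*(sin(s) - 1)*cos(s)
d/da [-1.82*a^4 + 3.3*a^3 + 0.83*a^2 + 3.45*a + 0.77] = -7.28*a^3 + 9.9*a^2 + 1.66*a + 3.45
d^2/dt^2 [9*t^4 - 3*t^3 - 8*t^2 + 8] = 108*t^2 - 18*t - 16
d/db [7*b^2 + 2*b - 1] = 14*b + 2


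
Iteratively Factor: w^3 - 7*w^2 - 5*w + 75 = (w - 5)*(w^2 - 2*w - 15) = (w - 5)^2*(w + 3)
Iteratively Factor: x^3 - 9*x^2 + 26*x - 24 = (x - 3)*(x^2 - 6*x + 8) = (x - 4)*(x - 3)*(x - 2)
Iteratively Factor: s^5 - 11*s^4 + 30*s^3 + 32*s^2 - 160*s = (s + 2)*(s^4 - 13*s^3 + 56*s^2 - 80*s) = s*(s + 2)*(s^3 - 13*s^2 + 56*s - 80) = s*(s - 5)*(s + 2)*(s^2 - 8*s + 16) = s*(s - 5)*(s - 4)*(s + 2)*(s - 4)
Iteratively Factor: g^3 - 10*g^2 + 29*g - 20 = (g - 4)*(g^2 - 6*g + 5) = (g - 4)*(g - 1)*(g - 5)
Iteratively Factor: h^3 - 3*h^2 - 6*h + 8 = (h - 1)*(h^2 - 2*h - 8) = (h - 4)*(h - 1)*(h + 2)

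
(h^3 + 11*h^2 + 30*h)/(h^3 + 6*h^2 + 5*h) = (h + 6)/(h + 1)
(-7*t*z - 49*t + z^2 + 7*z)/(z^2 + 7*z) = (-7*t + z)/z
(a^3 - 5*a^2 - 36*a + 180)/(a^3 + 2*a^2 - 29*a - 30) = (a - 6)/(a + 1)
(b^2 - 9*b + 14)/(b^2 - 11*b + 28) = (b - 2)/(b - 4)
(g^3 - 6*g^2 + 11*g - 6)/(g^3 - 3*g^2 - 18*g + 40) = (g^2 - 4*g + 3)/(g^2 - g - 20)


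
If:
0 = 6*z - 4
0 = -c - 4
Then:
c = -4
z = 2/3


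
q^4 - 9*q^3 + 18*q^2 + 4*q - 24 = (q - 6)*(q - 2)^2*(q + 1)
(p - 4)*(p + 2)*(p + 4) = p^3 + 2*p^2 - 16*p - 32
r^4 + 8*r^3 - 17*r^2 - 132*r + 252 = (r - 3)*(r - 2)*(r + 6)*(r + 7)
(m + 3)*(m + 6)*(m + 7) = m^3 + 16*m^2 + 81*m + 126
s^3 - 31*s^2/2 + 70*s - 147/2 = (s - 7)^2*(s - 3/2)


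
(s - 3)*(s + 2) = s^2 - s - 6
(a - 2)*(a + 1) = a^2 - a - 2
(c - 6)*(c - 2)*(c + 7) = c^3 - c^2 - 44*c + 84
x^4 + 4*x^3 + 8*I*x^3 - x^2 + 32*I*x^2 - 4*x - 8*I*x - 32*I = (x + 4)*(x + 8*I)*(-I*x + I)*(I*x + I)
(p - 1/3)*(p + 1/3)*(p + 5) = p^3 + 5*p^2 - p/9 - 5/9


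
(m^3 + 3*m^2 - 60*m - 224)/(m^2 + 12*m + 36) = (m^3 + 3*m^2 - 60*m - 224)/(m^2 + 12*m + 36)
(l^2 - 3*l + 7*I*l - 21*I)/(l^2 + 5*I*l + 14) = (l - 3)/(l - 2*I)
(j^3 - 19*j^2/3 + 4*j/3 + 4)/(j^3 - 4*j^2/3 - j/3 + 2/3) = (j - 6)/(j - 1)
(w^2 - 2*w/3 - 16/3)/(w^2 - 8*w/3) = (w + 2)/w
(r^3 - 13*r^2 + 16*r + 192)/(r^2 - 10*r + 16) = (r^2 - 5*r - 24)/(r - 2)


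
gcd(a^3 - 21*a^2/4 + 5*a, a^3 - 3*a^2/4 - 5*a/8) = a^2 - 5*a/4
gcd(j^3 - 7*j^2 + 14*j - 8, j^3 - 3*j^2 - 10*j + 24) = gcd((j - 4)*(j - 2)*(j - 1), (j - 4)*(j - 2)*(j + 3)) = j^2 - 6*j + 8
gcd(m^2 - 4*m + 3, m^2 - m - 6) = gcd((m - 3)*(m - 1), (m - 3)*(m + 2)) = m - 3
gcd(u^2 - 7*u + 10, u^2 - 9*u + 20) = u - 5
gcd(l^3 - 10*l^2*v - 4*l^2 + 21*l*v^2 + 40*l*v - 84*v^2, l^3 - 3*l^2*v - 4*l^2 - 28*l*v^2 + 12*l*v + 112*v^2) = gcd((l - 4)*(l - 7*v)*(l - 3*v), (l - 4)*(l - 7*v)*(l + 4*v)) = -l^2 + 7*l*v + 4*l - 28*v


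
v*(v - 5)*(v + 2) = v^3 - 3*v^2 - 10*v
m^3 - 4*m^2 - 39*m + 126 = (m - 7)*(m - 3)*(m + 6)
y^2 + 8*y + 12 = (y + 2)*(y + 6)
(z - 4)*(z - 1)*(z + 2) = z^3 - 3*z^2 - 6*z + 8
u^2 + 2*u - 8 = (u - 2)*(u + 4)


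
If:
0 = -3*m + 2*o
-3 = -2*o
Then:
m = 1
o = 3/2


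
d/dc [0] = 0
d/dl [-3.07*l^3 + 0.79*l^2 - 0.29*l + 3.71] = -9.21*l^2 + 1.58*l - 0.29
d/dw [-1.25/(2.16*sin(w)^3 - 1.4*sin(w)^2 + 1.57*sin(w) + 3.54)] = (8.1*sin(w)^2 - 3.5*sin(w) + 1.9625)*cos(w)/(2.16*sin(w)^3 - 1.4*sin(w)^2 + 1.57*sin(w) + 3.54)^2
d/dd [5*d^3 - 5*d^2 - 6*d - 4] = 15*d^2 - 10*d - 6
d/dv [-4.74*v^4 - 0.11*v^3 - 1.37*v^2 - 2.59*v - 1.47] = -18.96*v^3 - 0.33*v^2 - 2.74*v - 2.59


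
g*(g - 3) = g^2 - 3*g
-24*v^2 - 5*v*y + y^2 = (-8*v + y)*(3*v + y)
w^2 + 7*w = w*(w + 7)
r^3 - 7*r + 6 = (r - 2)*(r - 1)*(r + 3)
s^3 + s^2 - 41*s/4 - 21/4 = (s - 3)*(s + 1/2)*(s + 7/2)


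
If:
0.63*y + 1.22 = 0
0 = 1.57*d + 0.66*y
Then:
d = 0.81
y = -1.94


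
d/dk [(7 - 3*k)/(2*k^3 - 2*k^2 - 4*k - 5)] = (12*k^3 - 48*k^2 + 28*k + 43)/(4*k^6 - 8*k^5 - 12*k^4 - 4*k^3 + 36*k^2 + 40*k + 25)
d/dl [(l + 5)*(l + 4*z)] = 2*l + 4*z + 5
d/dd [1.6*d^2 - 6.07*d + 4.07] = 3.2*d - 6.07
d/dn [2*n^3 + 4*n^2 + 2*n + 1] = 6*n^2 + 8*n + 2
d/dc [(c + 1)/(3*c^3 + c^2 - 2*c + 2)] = (3*c^3 + c^2 - 2*c - (c + 1)*(9*c^2 + 2*c - 2) + 2)/(3*c^3 + c^2 - 2*c + 2)^2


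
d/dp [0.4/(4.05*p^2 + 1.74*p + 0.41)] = (-3.24*p - 0.696)/(4.05*p^2 + 1.74*p + 0.41)^2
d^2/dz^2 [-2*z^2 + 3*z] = -4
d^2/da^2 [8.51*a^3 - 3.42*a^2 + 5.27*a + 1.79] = 51.06*a - 6.84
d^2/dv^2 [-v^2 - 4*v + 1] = -2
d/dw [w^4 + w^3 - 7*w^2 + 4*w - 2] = 4*w^3 + 3*w^2 - 14*w + 4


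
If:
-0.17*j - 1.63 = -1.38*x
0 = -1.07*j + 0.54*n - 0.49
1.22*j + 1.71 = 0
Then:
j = -1.40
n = -1.87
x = 1.01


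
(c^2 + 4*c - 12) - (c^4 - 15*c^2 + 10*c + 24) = -c^4 + 16*c^2 - 6*c - 36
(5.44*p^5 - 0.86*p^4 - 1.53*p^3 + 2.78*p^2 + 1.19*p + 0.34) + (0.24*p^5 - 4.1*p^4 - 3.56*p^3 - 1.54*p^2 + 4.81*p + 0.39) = 5.68*p^5 - 4.96*p^4 - 5.09*p^3 + 1.24*p^2 + 6.0*p + 0.73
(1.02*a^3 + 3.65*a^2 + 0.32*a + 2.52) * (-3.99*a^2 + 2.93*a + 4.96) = -4.0698*a^5 - 11.5749*a^4 + 14.4769*a^3 + 8.9868*a^2 + 8.9708*a + 12.4992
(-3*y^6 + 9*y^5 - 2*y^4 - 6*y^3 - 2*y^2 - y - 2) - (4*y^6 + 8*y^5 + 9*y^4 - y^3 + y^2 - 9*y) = -7*y^6 + y^5 - 11*y^4 - 5*y^3 - 3*y^2 + 8*y - 2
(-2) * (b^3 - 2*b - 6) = -2*b^3 + 4*b + 12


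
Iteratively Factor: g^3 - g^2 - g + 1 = (g - 1)*(g^2 - 1) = (g - 1)*(g + 1)*(g - 1)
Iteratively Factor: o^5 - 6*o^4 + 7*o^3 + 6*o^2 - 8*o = (o + 1)*(o^4 - 7*o^3 + 14*o^2 - 8*o) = (o - 2)*(o + 1)*(o^3 - 5*o^2 + 4*o) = o*(o - 2)*(o + 1)*(o^2 - 5*o + 4) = o*(o - 4)*(o - 2)*(o + 1)*(o - 1)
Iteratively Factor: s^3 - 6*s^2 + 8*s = (s - 4)*(s^2 - 2*s) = (s - 4)*(s - 2)*(s)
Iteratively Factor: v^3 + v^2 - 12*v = (v)*(v^2 + v - 12) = v*(v - 3)*(v + 4)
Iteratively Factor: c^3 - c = (c)*(c^2 - 1) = c*(c - 1)*(c + 1)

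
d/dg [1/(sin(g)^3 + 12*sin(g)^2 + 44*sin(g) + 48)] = (-24*sin(g) + 3*cos(g)^2 - 47)*cos(g)/(sin(g)^3 + 12*sin(g)^2 + 44*sin(g) + 48)^2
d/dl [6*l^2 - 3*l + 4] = 12*l - 3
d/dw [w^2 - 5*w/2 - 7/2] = 2*w - 5/2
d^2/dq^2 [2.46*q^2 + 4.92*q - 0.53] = 4.92000000000000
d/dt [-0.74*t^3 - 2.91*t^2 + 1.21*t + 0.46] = -2.22*t^2 - 5.82*t + 1.21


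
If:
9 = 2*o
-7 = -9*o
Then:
No Solution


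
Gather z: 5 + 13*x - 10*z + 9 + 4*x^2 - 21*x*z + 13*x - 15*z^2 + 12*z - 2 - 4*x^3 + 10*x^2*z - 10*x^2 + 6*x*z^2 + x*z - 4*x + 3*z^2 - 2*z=-4*x^3 - 6*x^2 + 22*x + z^2*(6*x - 12) + z*(10*x^2 - 20*x) + 12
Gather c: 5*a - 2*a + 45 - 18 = 3*a + 27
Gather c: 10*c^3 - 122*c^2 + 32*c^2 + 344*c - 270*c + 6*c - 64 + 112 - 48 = 10*c^3 - 90*c^2 + 80*c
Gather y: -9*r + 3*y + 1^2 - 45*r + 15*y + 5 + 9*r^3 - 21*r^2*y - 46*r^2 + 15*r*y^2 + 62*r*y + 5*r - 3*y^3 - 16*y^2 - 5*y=9*r^3 - 46*r^2 - 49*r - 3*y^3 + y^2*(15*r - 16) + y*(-21*r^2 + 62*r + 13) + 6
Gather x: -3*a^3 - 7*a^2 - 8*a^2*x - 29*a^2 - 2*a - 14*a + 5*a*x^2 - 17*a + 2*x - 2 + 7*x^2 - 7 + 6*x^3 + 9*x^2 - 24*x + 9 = -3*a^3 - 36*a^2 - 33*a + 6*x^3 + x^2*(5*a + 16) + x*(-8*a^2 - 22)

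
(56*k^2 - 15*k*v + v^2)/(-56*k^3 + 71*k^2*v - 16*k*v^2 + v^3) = 1/(-k + v)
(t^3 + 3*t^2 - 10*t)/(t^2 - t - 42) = t*(-t^2 - 3*t + 10)/(-t^2 + t + 42)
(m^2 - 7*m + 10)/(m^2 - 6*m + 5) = (m - 2)/(m - 1)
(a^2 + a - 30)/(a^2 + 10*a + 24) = (a - 5)/(a + 4)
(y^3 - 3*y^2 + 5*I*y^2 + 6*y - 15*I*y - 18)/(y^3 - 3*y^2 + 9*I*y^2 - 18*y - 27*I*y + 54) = (y - I)/(y + 3*I)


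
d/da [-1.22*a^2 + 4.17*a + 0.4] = 4.17 - 2.44*a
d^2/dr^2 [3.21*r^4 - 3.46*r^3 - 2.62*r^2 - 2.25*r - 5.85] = 38.52*r^2 - 20.76*r - 5.24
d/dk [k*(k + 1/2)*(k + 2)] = 3*k^2 + 5*k + 1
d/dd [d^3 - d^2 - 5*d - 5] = 3*d^2 - 2*d - 5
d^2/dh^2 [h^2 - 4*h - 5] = 2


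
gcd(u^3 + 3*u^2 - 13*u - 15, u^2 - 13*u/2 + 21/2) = u - 3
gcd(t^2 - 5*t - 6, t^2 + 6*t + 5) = t + 1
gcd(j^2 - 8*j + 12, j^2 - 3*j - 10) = 1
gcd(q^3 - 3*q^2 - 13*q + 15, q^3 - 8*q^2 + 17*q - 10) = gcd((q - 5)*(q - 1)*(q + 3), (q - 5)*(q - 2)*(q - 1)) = q^2 - 6*q + 5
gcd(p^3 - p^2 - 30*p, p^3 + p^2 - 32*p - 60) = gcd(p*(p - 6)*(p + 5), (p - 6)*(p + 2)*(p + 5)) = p^2 - p - 30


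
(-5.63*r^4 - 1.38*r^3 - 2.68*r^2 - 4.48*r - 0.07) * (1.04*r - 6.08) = -5.8552*r^5 + 32.7952*r^4 + 5.6032*r^3 + 11.6352*r^2 + 27.1656*r + 0.4256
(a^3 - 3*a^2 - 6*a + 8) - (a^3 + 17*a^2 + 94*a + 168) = -20*a^2 - 100*a - 160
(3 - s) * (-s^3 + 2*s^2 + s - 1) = s^4 - 5*s^3 + 5*s^2 + 4*s - 3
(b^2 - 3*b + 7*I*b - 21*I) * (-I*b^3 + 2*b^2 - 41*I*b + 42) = -I*b^5 + 9*b^4 + 3*I*b^4 - 27*b^3 - 27*I*b^3 + 329*b^2 + 81*I*b^2 - 987*b + 294*I*b - 882*I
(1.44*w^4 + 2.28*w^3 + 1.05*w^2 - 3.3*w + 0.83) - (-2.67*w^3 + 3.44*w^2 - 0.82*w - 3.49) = 1.44*w^4 + 4.95*w^3 - 2.39*w^2 - 2.48*w + 4.32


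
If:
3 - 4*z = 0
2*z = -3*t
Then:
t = -1/2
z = 3/4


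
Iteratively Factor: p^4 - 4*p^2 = (p - 2)*(p^3 + 2*p^2) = p*(p - 2)*(p^2 + 2*p) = p*(p - 2)*(p + 2)*(p)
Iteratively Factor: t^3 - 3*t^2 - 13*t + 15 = (t - 5)*(t^2 + 2*t - 3) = (t - 5)*(t + 3)*(t - 1)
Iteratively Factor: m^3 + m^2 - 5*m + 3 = (m + 3)*(m^2 - 2*m + 1) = (m - 1)*(m + 3)*(m - 1)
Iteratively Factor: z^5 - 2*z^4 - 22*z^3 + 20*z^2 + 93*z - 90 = (z - 1)*(z^4 - z^3 - 23*z^2 - 3*z + 90) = (z - 1)*(z + 3)*(z^3 - 4*z^2 - 11*z + 30) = (z - 1)*(z + 3)^2*(z^2 - 7*z + 10) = (z - 5)*(z - 1)*(z + 3)^2*(z - 2)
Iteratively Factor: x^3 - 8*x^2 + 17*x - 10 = (x - 1)*(x^2 - 7*x + 10) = (x - 5)*(x - 1)*(x - 2)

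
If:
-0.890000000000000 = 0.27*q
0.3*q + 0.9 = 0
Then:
No Solution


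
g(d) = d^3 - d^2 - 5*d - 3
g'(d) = 3*d^2 - 2*d - 5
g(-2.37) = -10.08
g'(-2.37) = 16.59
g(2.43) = -6.71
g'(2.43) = 7.85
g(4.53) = 46.79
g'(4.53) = 47.50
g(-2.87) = -20.53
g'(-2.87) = 25.45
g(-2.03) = -5.34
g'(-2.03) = 11.42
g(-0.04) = -2.80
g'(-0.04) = -4.92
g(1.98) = -9.06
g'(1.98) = 2.80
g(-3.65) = -46.70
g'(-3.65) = 42.27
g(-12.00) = -1815.00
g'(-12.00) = 451.00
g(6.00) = 147.00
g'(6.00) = 91.00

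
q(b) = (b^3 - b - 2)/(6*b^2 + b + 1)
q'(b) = (-12*b - 1)*(b^3 - b - 2)/(6*b^2 + b + 1)^2 + (3*b^2 - 1)/(6*b^2 + b + 1) = ((12*b + 1)*(-b^3 + b + 2) + (3*b^2 - 1)*(6*b^2 + b + 1))/(6*b^2 + b + 1)^2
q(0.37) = -1.06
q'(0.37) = 2.36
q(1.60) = 0.03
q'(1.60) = 0.34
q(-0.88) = -0.38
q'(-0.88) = -0.48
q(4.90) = 0.74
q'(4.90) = 0.18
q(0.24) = -1.40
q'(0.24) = 2.91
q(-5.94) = -0.99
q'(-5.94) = 0.17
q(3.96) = 0.57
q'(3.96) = 0.19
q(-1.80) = -0.32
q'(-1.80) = 0.11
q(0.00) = -2.00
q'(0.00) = 1.00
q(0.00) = -2.00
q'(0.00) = 1.00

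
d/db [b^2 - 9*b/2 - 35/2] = 2*b - 9/2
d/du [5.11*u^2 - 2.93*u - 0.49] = 10.22*u - 2.93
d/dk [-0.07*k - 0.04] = -0.0700000000000000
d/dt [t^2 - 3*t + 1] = 2*t - 3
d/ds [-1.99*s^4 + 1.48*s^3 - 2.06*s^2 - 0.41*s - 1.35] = -7.96*s^3 + 4.44*s^2 - 4.12*s - 0.41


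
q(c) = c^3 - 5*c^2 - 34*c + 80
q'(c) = 3*c^2 - 10*c - 34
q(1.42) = 24.50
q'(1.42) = -42.15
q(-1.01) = 108.21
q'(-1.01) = -20.84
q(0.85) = 48.10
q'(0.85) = -40.33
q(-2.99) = 110.23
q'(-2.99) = 22.72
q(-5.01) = -0.91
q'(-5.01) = 91.40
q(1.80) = 8.43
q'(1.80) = -42.28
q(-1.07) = 109.43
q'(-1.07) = -19.87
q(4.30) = -79.14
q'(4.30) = -21.53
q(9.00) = 98.00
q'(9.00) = 119.00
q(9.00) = 98.00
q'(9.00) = 119.00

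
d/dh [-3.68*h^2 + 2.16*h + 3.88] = 2.16 - 7.36*h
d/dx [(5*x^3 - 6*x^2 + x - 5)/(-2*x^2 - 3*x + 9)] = (-10*x^4 - 30*x^3 + 155*x^2 - 128*x - 6)/(4*x^4 + 12*x^3 - 27*x^2 - 54*x + 81)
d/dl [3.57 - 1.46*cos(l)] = 1.46*sin(l)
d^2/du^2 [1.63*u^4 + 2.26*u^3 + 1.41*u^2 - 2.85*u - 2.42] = 19.56*u^2 + 13.56*u + 2.82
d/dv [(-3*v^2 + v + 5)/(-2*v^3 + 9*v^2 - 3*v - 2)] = (-6*v^4 + 4*v^3 + 30*v^2 - 78*v + 13)/(4*v^6 - 36*v^5 + 93*v^4 - 46*v^3 - 27*v^2 + 12*v + 4)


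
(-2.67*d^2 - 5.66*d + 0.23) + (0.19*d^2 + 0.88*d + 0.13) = -2.48*d^2 - 4.78*d + 0.36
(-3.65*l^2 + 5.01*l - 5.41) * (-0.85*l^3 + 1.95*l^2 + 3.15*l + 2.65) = 3.1025*l^5 - 11.376*l^4 + 2.8705*l^3 - 4.4405*l^2 - 3.765*l - 14.3365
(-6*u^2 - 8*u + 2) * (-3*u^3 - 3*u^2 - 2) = 18*u^5 + 42*u^4 + 18*u^3 + 6*u^2 + 16*u - 4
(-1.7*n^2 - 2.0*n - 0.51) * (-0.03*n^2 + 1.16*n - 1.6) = 0.051*n^4 - 1.912*n^3 + 0.4153*n^2 + 2.6084*n + 0.816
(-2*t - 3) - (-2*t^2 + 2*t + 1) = 2*t^2 - 4*t - 4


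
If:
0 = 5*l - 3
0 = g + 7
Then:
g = -7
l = 3/5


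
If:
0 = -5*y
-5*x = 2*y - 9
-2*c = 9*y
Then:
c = 0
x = 9/5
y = 0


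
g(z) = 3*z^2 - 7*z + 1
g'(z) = 6*z - 7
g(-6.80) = 187.32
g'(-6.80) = -47.80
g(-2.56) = 38.58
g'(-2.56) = -22.36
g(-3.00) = 49.00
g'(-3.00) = -25.00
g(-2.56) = 38.58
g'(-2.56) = -22.36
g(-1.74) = 22.26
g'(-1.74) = -17.44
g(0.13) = 0.14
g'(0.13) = -6.22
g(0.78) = -2.63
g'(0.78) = -2.32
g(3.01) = 7.11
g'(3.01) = 11.06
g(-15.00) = 781.00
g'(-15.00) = -97.00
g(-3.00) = 49.00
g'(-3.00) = -25.00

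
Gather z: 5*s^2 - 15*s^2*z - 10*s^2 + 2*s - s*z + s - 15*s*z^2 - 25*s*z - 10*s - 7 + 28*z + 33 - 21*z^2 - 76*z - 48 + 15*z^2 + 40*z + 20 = -5*s^2 - 7*s + z^2*(-15*s - 6) + z*(-15*s^2 - 26*s - 8) - 2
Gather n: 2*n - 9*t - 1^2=2*n - 9*t - 1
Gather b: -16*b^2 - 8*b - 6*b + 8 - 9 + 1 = -16*b^2 - 14*b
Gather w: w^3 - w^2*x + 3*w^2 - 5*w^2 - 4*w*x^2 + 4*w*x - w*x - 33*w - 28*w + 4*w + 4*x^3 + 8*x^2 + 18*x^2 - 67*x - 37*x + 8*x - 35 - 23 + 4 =w^3 + w^2*(-x - 2) + w*(-4*x^2 + 3*x - 57) + 4*x^3 + 26*x^2 - 96*x - 54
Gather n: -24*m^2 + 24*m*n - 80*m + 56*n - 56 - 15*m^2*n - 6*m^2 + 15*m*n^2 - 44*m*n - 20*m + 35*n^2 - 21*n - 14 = -30*m^2 - 100*m + n^2*(15*m + 35) + n*(-15*m^2 - 20*m + 35) - 70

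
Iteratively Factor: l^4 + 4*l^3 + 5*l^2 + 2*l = (l + 2)*(l^3 + 2*l^2 + l) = l*(l + 2)*(l^2 + 2*l + 1) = l*(l + 1)*(l + 2)*(l + 1)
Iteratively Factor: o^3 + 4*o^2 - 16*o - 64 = (o - 4)*(o^2 + 8*o + 16) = (o - 4)*(o + 4)*(o + 4)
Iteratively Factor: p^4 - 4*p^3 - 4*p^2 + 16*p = (p)*(p^3 - 4*p^2 - 4*p + 16) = p*(p - 2)*(p^2 - 2*p - 8) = p*(p - 2)*(p + 2)*(p - 4)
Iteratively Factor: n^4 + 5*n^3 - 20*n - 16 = (n + 4)*(n^3 + n^2 - 4*n - 4) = (n + 2)*(n + 4)*(n^2 - n - 2) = (n - 2)*(n + 2)*(n + 4)*(n + 1)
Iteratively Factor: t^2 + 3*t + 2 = (t + 2)*(t + 1)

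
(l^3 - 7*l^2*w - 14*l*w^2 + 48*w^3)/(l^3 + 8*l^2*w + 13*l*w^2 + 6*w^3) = (l^3 - 7*l^2*w - 14*l*w^2 + 48*w^3)/(l^3 + 8*l^2*w + 13*l*w^2 + 6*w^3)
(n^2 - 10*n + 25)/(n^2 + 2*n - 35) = (n - 5)/(n + 7)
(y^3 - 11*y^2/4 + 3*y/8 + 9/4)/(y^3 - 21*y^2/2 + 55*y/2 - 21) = (y + 3/4)/(y - 7)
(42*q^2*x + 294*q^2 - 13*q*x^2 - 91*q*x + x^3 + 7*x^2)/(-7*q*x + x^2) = -6*q - 42*q/x + x + 7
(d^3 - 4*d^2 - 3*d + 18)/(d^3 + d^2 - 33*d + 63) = (d + 2)/(d + 7)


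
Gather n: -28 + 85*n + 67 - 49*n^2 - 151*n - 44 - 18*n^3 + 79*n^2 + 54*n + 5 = -18*n^3 + 30*n^2 - 12*n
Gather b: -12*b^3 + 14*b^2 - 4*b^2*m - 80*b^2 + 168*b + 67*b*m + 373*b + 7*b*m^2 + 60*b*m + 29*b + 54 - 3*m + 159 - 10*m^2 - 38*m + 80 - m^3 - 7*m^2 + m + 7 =-12*b^3 + b^2*(-4*m - 66) + b*(7*m^2 + 127*m + 570) - m^3 - 17*m^2 - 40*m + 300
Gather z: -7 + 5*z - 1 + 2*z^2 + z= 2*z^2 + 6*z - 8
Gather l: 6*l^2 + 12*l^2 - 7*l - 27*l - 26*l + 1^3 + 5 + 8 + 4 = 18*l^2 - 60*l + 18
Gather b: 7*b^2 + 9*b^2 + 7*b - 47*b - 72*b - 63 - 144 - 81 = 16*b^2 - 112*b - 288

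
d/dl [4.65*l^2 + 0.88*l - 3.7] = 9.3*l + 0.88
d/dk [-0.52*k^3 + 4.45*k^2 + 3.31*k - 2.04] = -1.56*k^2 + 8.9*k + 3.31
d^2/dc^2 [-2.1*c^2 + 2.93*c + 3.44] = -4.20000000000000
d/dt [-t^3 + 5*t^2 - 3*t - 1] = -3*t^2 + 10*t - 3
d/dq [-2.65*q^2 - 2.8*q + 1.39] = -5.3*q - 2.8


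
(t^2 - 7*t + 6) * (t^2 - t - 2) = t^4 - 8*t^3 + 11*t^2 + 8*t - 12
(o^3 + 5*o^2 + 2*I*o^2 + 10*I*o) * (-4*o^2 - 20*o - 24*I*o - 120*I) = -4*o^5 - 40*o^4 - 32*I*o^4 - 52*o^3 - 320*I*o^3 + 480*o^2 - 800*I*o^2 + 1200*o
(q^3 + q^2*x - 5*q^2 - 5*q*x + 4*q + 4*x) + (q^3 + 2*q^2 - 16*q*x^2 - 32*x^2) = 2*q^3 + q^2*x - 3*q^2 - 16*q*x^2 - 5*q*x + 4*q - 32*x^2 + 4*x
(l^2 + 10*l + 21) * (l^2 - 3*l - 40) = l^4 + 7*l^3 - 49*l^2 - 463*l - 840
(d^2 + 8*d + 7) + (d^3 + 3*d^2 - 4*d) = d^3 + 4*d^2 + 4*d + 7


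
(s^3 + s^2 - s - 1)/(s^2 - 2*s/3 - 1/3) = 3*(s^2 + 2*s + 1)/(3*s + 1)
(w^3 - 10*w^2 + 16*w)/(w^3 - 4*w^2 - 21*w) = (-w^2 + 10*w - 16)/(-w^2 + 4*w + 21)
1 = 1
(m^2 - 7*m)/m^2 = (m - 7)/m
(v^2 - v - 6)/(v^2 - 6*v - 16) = (v - 3)/(v - 8)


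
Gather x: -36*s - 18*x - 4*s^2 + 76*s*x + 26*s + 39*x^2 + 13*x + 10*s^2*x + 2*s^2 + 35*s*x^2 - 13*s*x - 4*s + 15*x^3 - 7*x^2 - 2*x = -2*s^2 - 14*s + 15*x^3 + x^2*(35*s + 32) + x*(10*s^2 + 63*s - 7)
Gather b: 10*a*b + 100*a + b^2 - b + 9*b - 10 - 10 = 100*a + b^2 + b*(10*a + 8) - 20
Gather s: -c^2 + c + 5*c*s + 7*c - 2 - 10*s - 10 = -c^2 + 8*c + s*(5*c - 10) - 12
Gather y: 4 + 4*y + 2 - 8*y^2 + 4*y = -8*y^2 + 8*y + 6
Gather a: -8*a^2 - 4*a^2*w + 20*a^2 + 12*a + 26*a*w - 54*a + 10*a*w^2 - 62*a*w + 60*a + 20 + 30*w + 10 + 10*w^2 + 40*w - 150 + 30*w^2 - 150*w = a^2*(12 - 4*w) + a*(10*w^2 - 36*w + 18) + 40*w^2 - 80*w - 120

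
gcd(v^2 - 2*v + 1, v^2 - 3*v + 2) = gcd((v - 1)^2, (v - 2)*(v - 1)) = v - 1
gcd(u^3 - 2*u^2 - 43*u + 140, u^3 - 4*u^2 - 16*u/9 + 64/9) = u - 4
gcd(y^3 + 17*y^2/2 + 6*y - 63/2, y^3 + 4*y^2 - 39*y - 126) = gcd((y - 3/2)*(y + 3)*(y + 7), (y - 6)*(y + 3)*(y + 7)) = y^2 + 10*y + 21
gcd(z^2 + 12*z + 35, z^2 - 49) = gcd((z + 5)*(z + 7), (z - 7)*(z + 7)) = z + 7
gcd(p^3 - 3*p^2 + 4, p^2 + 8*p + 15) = 1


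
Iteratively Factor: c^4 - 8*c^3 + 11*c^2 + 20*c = (c - 5)*(c^3 - 3*c^2 - 4*c) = (c - 5)*(c + 1)*(c^2 - 4*c) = (c - 5)*(c - 4)*(c + 1)*(c)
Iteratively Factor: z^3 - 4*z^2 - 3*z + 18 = (z + 2)*(z^2 - 6*z + 9) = (z - 3)*(z + 2)*(z - 3)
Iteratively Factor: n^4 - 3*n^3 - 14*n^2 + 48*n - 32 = (n - 1)*(n^3 - 2*n^2 - 16*n + 32) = (n - 4)*(n - 1)*(n^2 + 2*n - 8) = (n - 4)*(n - 2)*(n - 1)*(n + 4)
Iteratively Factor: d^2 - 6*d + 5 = (d - 1)*(d - 5)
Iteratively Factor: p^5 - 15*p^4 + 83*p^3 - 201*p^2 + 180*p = (p - 5)*(p^4 - 10*p^3 + 33*p^2 - 36*p) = (p - 5)*(p - 4)*(p^3 - 6*p^2 + 9*p) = p*(p - 5)*(p - 4)*(p^2 - 6*p + 9) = p*(p - 5)*(p - 4)*(p - 3)*(p - 3)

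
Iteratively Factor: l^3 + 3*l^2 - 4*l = (l + 4)*(l^2 - l) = l*(l + 4)*(l - 1)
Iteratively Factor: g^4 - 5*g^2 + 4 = (g - 1)*(g^3 + g^2 - 4*g - 4) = (g - 2)*(g - 1)*(g^2 + 3*g + 2) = (g - 2)*(g - 1)*(g + 2)*(g + 1)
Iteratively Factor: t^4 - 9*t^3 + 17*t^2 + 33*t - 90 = (t - 3)*(t^3 - 6*t^2 - t + 30) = (t - 3)^2*(t^2 - 3*t - 10) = (t - 5)*(t - 3)^2*(t + 2)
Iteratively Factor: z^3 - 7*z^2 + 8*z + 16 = (z - 4)*(z^2 - 3*z - 4) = (z - 4)*(z + 1)*(z - 4)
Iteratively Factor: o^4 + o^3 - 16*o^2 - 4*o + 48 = (o - 2)*(o^3 + 3*o^2 - 10*o - 24) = (o - 2)*(o + 2)*(o^2 + o - 12) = (o - 3)*(o - 2)*(o + 2)*(o + 4)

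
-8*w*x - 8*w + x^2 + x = (-8*w + x)*(x + 1)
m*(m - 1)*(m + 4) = m^3 + 3*m^2 - 4*m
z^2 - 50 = (z - 5*sqrt(2))*(z + 5*sqrt(2))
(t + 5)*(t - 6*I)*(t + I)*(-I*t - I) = -I*t^4 - 5*t^3 - 6*I*t^3 - 30*t^2 - 11*I*t^2 - 25*t - 36*I*t - 30*I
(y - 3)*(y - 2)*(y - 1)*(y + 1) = y^4 - 5*y^3 + 5*y^2 + 5*y - 6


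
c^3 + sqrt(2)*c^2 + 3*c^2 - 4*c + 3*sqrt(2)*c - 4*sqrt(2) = (c - 1)*(c + 4)*(c + sqrt(2))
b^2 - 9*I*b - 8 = (b - 8*I)*(b - I)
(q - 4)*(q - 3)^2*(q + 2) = q^4 - 8*q^3 + 13*q^2 + 30*q - 72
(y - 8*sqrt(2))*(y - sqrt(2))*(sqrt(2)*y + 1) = sqrt(2)*y^3 - 17*y^2 + 7*sqrt(2)*y + 16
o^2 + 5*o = o*(o + 5)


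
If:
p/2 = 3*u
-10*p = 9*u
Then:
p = 0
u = 0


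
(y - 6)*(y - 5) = y^2 - 11*y + 30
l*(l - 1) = l^2 - l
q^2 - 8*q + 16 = (q - 4)^2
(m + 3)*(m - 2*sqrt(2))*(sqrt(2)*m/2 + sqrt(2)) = sqrt(2)*m^3/2 - 2*m^2 + 5*sqrt(2)*m^2/2 - 10*m + 3*sqrt(2)*m - 12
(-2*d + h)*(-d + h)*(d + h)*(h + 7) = 2*d^3*h + 14*d^3 - d^2*h^2 - 7*d^2*h - 2*d*h^3 - 14*d*h^2 + h^4 + 7*h^3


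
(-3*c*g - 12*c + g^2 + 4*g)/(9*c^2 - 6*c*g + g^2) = (-g - 4)/(3*c - g)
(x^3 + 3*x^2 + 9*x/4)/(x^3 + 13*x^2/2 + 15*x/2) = (x + 3/2)/(x + 5)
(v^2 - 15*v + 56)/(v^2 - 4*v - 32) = (v - 7)/(v + 4)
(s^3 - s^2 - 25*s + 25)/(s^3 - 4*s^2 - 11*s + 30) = (s^2 + 4*s - 5)/(s^2 + s - 6)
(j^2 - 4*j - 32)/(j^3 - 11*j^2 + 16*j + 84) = (j^2 - 4*j - 32)/(j^3 - 11*j^2 + 16*j + 84)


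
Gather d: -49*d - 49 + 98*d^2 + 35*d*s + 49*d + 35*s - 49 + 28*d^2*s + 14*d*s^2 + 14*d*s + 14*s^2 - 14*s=d^2*(28*s + 98) + d*(14*s^2 + 49*s) + 14*s^2 + 21*s - 98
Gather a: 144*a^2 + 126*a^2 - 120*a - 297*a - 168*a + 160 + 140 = 270*a^2 - 585*a + 300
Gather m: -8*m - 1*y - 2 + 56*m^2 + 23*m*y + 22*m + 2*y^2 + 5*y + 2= 56*m^2 + m*(23*y + 14) + 2*y^2 + 4*y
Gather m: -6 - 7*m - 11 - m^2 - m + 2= -m^2 - 8*m - 15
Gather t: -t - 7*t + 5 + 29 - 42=-8*t - 8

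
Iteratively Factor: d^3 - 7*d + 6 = (d + 3)*(d^2 - 3*d + 2) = (d - 1)*(d + 3)*(d - 2)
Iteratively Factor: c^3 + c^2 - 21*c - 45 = (c - 5)*(c^2 + 6*c + 9) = (c - 5)*(c + 3)*(c + 3)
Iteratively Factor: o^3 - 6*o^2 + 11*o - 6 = (o - 2)*(o^2 - 4*o + 3) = (o - 2)*(o - 1)*(o - 3)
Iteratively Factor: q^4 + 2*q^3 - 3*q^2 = (q - 1)*(q^3 + 3*q^2) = (q - 1)*(q + 3)*(q^2) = q*(q - 1)*(q + 3)*(q)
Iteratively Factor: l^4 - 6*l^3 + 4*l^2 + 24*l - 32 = (l - 4)*(l^3 - 2*l^2 - 4*l + 8) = (l - 4)*(l - 2)*(l^2 - 4) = (l - 4)*(l - 2)^2*(l + 2)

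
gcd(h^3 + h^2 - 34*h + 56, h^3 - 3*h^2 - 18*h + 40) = h - 2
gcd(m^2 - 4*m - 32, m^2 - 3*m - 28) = m + 4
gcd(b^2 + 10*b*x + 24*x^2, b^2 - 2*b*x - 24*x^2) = b + 4*x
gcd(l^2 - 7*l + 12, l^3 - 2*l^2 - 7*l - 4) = l - 4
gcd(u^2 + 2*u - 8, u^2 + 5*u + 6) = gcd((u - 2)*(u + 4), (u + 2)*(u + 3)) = 1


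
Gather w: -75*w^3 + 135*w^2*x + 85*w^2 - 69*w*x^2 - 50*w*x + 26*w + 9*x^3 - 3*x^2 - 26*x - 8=-75*w^3 + w^2*(135*x + 85) + w*(-69*x^2 - 50*x + 26) + 9*x^3 - 3*x^2 - 26*x - 8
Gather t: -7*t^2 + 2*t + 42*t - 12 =-7*t^2 + 44*t - 12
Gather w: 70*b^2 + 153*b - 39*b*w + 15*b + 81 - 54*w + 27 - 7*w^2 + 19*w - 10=70*b^2 + 168*b - 7*w^2 + w*(-39*b - 35) + 98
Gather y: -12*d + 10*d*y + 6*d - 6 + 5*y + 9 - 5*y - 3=10*d*y - 6*d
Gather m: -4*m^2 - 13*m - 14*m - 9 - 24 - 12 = -4*m^2 - 27*m - 45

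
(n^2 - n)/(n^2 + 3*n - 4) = n/(n + 4)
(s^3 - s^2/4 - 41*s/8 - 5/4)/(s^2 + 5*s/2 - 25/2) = (4*s^2 + 9*s + 2)/(4*(s + 5))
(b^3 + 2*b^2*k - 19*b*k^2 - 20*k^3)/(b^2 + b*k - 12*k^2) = (b^3 + 2*b^2*k - 19*b*k^2 - 20*k^3)/(b^2 + b*k - 12*k^2)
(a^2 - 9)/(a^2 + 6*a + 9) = (a - 3)/(a + 3)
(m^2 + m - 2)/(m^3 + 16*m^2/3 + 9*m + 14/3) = 3*(m - 1)/(3*m^2 + 10*m + 7)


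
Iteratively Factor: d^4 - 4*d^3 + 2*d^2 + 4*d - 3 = (d - 1)*(d^3 - 3*d^2 - d + 3) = (d - 1)*(d + 1)*(d^2 - 4*d + 3) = (d - 1)^2*(d + 1)*(d - 3)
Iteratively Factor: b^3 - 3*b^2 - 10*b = (b + 2)*(b^2 - 5*b) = b*(b + 2)*(b - 5)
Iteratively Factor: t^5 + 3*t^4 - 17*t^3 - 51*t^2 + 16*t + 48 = (t + 4)*(t^4 - t^3 - 13*t^2 + t + 12) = (t + 3)*(t + 4)*(t^3 - 4*t^2 - t + 4) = (t + 1)*(t + 3)*(t + 4)*(t^2 - 5*t + 4) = (t - 1)*(t + 1)*(t + 3)*(t + 4)*(t - 4)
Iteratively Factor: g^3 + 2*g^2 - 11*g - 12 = (g - 3)*(g^2 + 5*g + 4) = (g - 3)*(g + 1)*(g + 4)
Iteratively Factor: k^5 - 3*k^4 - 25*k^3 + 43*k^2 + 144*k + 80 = (k + 4)*(k^4 - 7*k^3 + 3*k^2 + 31*k + 20) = (k + 1)*(k + 4)*(k^3 - 8*k^2 + 11*k + 20) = (k - 5)*(k + 1)*(k + 4)*(k^2 - 3*k - 4) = (k - 5)*(k + 1)^2*(k + 4)*(k - 4)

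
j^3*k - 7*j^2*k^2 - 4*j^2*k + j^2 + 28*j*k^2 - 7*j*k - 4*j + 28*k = (j - 4)*(j - 7*k)*(j*k + 1)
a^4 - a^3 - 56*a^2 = a^2*(a - 8)*(a + 7)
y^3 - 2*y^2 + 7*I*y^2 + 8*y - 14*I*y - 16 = (y - 2)*(y - I)*(y + 8*I)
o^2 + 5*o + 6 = (o + 2)*(o + 3)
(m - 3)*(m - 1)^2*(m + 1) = m^4 - 4*m^3 + 2*m^2 + 4*m - 3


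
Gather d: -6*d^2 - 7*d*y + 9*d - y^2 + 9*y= -6*d^2 + d*(9 - 7*y) - y^2 + 9*y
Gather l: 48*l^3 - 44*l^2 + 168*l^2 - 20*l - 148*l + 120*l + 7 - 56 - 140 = 48*l^3 + 124*l^2 - 48*l - 189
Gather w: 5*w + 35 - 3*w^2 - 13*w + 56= -3*w^2 - 8*w + 91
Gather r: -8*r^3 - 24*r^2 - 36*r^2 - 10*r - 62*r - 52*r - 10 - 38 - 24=-8*r^3 - 60*r^2 - 124*r - 72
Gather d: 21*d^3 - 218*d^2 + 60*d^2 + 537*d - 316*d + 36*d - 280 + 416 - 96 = 21*d^3 - 158*d^2 + 257*d + 40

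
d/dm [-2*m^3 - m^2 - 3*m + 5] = -6*m^2 - 2*m - 3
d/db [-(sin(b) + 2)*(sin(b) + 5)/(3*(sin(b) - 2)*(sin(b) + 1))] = 4*(6*sin(b) - cos(2*b) + 2)*cos(b)/(3*(sin(b) - 2)^2*(sin(b) + 1)^2)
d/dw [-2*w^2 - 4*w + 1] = -4*w - 4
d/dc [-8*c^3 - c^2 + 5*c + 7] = -24*c^2 - 2*c + 5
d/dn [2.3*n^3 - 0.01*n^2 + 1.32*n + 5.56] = 6.9*n^2 - 0.02*n + 1.32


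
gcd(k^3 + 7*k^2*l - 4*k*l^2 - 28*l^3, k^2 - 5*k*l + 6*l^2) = k - 2*l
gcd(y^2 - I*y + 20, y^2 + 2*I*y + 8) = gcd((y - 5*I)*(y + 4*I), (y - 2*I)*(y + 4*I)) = y + 4*I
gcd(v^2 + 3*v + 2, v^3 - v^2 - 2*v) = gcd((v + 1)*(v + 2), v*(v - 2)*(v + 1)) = v + 1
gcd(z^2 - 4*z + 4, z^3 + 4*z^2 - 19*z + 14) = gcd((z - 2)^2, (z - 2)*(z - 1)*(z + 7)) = z - 2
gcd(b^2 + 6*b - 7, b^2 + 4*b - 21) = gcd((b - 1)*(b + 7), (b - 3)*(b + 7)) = b + 7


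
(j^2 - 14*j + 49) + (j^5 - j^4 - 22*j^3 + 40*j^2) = j^5 - j^4 - 22*j^3 + 41*j^2 - 14*j + 49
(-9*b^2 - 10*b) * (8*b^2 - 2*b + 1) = -72*b^4 - 62*b^3 + 11*b^2 - 10*b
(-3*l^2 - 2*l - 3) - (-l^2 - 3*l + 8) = -2*l^2 + l - 11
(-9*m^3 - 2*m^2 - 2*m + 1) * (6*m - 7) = -54*m^4 + 51*m^3 + 2*m^2 + 20*m - 7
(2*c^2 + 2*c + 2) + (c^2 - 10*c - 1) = 3*c^2 - 8*c + 1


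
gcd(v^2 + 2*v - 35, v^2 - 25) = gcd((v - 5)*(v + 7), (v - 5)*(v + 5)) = v - 5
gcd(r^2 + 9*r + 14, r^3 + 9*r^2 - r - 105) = r + 7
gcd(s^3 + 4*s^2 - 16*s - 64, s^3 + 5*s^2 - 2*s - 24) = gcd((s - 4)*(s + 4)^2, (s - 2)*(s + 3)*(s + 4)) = s + 4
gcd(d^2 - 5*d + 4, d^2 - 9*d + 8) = d - 1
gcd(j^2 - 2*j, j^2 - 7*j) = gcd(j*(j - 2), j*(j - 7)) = j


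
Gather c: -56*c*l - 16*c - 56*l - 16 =c*(-56*l - 16) - 56*l - 16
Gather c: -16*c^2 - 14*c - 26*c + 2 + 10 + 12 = -16*c^2 - 40*c + 24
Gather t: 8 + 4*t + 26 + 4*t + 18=8*t + 52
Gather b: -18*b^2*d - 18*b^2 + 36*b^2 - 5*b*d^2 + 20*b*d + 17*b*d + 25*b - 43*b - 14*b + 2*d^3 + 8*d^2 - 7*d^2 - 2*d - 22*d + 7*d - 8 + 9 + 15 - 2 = b^2*(18 - 18*d) + b*(-5*d^2 + 37*d - 32) + 2*d^3 + d^2 - 17*d + 14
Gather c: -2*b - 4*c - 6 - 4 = -2*b - 4*c - 10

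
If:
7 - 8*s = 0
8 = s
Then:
No Solution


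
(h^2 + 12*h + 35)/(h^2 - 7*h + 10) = (h^2 + 12*h + 35)/(h^2 - 7*h + 10)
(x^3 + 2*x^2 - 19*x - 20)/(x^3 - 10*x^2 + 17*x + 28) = (x + 5)/(x - 7)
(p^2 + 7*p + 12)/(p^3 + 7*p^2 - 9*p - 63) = (p + 4)/(p^2 + 4*p - 21)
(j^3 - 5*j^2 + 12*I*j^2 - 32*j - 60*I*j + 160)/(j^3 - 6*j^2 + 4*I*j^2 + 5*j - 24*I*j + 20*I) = (j + 8*I)/(j - 1)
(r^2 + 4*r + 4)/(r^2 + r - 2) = (r + 2)/(r - 1)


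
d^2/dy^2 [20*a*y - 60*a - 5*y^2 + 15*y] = -10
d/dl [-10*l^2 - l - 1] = -20*l - 1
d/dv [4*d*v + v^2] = 4*d + 2*v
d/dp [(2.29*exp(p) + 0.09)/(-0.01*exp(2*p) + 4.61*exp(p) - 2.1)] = (0.0229*exp(2*p) + 0.00179999999999936*exp(p) - 5.2239)*exp(p)/(0.0001*exp(4*p) - 0.0922*exp(3*p) + 21.2941*exp(2*p) - 19.362*exp(p) + 4.41)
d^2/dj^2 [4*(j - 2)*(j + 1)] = 8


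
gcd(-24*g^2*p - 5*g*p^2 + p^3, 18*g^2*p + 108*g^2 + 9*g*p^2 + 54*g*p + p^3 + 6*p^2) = 3*g + p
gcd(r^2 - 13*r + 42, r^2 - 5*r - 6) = r - 6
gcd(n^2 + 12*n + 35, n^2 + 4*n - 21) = n + 7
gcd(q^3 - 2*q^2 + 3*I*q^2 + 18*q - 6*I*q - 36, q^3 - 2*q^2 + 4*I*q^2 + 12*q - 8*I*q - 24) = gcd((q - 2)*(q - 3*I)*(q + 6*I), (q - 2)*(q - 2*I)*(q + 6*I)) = q^2 + q*(-2 + 6*I) - 12*I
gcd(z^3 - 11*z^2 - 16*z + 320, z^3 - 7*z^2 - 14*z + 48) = z - 8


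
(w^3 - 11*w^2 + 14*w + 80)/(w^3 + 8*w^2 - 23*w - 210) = (w^2 - 6*w - 16)/(w^2 + 13*w + 42)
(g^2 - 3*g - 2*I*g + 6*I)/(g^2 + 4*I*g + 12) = (g - 3)/(g + 6*I)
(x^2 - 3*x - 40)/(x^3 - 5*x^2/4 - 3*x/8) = 8*(-x^2 + 3*x + 40)/(x*(-8*x^2 + 10*x + 3))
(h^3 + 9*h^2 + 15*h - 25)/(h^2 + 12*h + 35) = (h^2 + 4*h - 5)/(h + 7)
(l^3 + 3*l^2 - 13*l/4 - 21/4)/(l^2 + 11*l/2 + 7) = (2*l^2 - l - 3)/(2*(l + 2))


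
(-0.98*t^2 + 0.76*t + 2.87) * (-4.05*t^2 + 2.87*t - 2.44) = 3.969*t^4 - 5.8906*t^3 - 7.0511*t^2 + 6.3825*t - 7.0028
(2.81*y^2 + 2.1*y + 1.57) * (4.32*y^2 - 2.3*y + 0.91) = 12.1392*y^4 + 2.609*y^3 + 4.5095*y^2 - 1.7*y + 1.4287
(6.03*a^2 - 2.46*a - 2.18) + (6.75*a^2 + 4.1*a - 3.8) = 12.78*a^2 + 1.64*a - 5.98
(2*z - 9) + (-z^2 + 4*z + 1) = -z^2 + 6*z - 8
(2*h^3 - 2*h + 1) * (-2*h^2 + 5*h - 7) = -4*h^5 + 10*h^4 - 10*h^3 - 12*h^2 + 19*h - 7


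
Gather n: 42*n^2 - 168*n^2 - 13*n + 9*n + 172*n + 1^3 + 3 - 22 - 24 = -126*n^2 + 168*n - 42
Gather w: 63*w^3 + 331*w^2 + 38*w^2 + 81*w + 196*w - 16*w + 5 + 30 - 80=63*w^3 + 369*w^2 + 261*w - 45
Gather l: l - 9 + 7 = l - 2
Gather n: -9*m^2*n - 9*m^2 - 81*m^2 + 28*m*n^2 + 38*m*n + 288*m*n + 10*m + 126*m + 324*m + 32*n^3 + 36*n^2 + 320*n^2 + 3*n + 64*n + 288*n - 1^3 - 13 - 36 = -90*m^2 + 460*m + 32*n^3 + n^2*(28*m + 356) + n*(-9*m^2 + 326*m + 355) - 50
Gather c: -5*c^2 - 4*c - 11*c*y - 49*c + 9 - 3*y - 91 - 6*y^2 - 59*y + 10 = -5*c^2 + c*(-11*y - 53) - 6*y^2 - 62*y - 72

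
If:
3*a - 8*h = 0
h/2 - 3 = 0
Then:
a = 16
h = 6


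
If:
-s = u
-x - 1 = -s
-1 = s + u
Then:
No Solution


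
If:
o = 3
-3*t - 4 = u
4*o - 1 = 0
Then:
No Solution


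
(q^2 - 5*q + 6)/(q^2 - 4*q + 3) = (q - 2)/(q - 1)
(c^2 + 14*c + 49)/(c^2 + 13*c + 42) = (c + 7)/(c + 6)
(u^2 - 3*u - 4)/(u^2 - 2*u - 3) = (u - 4)/(u - 3)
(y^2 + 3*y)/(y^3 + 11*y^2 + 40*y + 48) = y/(y^2 + 8*y + 16)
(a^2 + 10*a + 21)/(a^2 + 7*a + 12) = (a + 7)/(a + 4)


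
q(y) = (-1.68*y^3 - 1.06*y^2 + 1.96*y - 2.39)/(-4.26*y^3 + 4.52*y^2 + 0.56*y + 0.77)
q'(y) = (-5.04*y^2 - 2.12*y + 1.96)/(-4.26*y^3 + 4.52*y^2 + 0.56*y + 0.77) + (12.78*y^2 - 9.04*y - 0.56)*(-1.68*y^3 - 1.06*y^2 + 1.96*y - 2.39)/(-4.26*y^3 + 4.52*y^2 + 0.56*y + 0.77)^2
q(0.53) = -1.12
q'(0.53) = 0.81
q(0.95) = -1.69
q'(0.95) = -5.00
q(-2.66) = 0.15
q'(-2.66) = -0.10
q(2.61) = 0.80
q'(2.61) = -0.30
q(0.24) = -1.81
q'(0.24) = 4.32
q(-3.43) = 0.21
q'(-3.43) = -0.06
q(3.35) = 0.66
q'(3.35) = -0.12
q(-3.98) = 0.23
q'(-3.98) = -0.04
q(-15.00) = 0.35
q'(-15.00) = -0.00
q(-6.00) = 0.29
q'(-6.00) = -0.02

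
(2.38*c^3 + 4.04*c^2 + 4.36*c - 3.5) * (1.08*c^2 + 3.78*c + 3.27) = 2.5704*c^5 + 13.3596*c^4 + 27.7626*c^3 + 25.9116*c^2 + 1.0272*c - 11.445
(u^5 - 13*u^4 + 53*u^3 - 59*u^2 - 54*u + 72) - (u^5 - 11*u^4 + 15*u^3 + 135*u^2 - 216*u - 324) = -2*u^4 + 38*u^3 - 194*u^2 + 162*u + 396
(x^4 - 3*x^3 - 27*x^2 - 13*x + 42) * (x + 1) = x^5 - 2*x^4 - 30*x^3 - 40*x^2 + 29*x + 42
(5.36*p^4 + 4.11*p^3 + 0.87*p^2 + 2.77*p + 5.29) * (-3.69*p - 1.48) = -19.7784*p^5 - 23.0987*p^4 - 9.2931*p^3 - 11.5089*p^2 - 23.6197*p - 7.8292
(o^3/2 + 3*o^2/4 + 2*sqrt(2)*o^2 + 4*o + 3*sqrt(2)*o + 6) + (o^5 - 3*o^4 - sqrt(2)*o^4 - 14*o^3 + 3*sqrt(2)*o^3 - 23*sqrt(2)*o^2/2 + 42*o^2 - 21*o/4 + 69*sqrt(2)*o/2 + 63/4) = o^5 - 3*o^4 - sqrt(2)*o^4 - 27*o^3/2 + 3*sqrt(2)*o^3 - 19*sqrt(2)*o^2/2 + 171*o^2/4 - 5*o/4 + 75*sqrt(2)*o/2 + 87/4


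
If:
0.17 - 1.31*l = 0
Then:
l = 0.13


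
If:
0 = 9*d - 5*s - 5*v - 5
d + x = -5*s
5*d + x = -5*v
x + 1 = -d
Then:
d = 7/13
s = 1/5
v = -3/13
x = -20/13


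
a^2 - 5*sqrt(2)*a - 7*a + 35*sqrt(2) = (a - 7)*(a - 5*sqrt(2))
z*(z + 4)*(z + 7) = z^3 + 11*z^2 + 28*z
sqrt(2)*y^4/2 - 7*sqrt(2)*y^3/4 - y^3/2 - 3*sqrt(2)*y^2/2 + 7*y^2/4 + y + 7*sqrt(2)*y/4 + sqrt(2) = (y - 4)*(y + 1/2)*(y - sqrt(2))*(sqrt(2)*y/2 + 1/2)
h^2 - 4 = (h - 2)*(h + 2)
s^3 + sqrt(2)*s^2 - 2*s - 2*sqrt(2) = (s - sqrt(2))*(s + sqrt(2))^2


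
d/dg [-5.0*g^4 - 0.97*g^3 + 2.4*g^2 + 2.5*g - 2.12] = -20.0*g^3 - 2.91*g^2 + 4.8*g + 2.5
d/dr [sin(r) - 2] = cos(r)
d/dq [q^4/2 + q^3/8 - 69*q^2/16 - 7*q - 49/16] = 2*q^3 + 3*q^2/8 - 69*q/8 - 7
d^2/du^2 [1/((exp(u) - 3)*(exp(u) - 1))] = 4*(exp(3*u) - 3*exp(2*u) + exp(u) + 3)*exp(u)/(exp(6*u) - 12*exp(5*u) + 57*exp(4*u) - 136*exp(3*u) + 171*exp(2*u) - 108*exp(u) + 27)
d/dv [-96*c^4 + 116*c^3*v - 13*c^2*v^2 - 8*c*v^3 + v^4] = 116*c^3 - 26*c^2*v - 24*c*v^2 + 4*v^3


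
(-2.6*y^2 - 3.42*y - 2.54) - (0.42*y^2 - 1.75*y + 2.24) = -3.02*y^2 - 1.67*y - 4.78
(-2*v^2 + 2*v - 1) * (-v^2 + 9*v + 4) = 2*v^4 - 20*v^3 + 11*v^2 - v - 4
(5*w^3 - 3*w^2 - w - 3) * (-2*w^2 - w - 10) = -10*w^5 + w^4 - 45*w^3 + 37*w^2 + 13*w + 30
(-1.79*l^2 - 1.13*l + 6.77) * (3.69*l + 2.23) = -6.6051*l^3 - 8.1614*l^2 + 22.4614*l + 15.0971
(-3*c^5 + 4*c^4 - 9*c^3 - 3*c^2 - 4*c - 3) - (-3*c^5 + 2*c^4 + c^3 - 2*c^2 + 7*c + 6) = 2*c^4 - 10*c^3 - c^2 - 11*c - 9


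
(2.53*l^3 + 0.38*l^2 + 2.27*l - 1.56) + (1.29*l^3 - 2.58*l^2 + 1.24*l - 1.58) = 3.82*l^3 - 2.2*l^2 + 3.51*l - 3.14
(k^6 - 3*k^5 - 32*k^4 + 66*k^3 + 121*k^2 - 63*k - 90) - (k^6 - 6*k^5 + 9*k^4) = 3*k^5 - 41*k^4 + 66*k^3 + 121*k^2 - 63*k - 90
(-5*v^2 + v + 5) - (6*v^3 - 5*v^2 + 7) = -6*v^3 + v - 2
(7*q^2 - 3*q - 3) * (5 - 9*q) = -63*q^3 + 62*q^2 + 12*q - 15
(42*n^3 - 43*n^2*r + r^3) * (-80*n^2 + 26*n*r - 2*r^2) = -3360*n^5 + 4532*n^4*r - 1202*n^3*r^2 + 6*n^2*r^3 + 26*n*r^4 - 2*r^5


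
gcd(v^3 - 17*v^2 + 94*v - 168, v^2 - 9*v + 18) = v - 6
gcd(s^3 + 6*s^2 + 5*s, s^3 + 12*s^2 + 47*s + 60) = s + 5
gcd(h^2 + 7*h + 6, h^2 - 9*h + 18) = 1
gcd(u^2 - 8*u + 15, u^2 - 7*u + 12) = u - 3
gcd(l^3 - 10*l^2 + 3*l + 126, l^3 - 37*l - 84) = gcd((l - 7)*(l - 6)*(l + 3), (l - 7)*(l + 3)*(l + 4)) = l^2 - 4*l - 21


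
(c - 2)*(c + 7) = c^2 + 5*c - 14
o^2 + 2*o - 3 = (o - 1)*(o + 3)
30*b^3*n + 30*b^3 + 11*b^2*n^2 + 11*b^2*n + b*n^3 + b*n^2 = (5*b + n)*(6*b + n)*(b*n + b)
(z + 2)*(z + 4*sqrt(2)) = z^2 + 2*z + 4*sqrt(2)*z + 8*sqrt(2)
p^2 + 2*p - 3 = (p - 1)*(p + 3)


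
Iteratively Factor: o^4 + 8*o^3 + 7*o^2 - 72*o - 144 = (o + 3)*(o^3 + 5*o^2 - 8*o - 48) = (o + 3)*(o + 4)*(o^2 + o - 12) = (o - 3)*(o + 3)*(o + 4)*(o + 4)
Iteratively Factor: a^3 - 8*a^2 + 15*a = (a - 5)*(a^2 - 3*a) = a*(a - 5)*(a - 3)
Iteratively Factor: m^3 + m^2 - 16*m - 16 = (m + 4)*(m^2 - 3*m - 4) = (m + 1)*(m + 4)*(m - 4)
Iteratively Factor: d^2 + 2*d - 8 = (d + 4)*(d - 2)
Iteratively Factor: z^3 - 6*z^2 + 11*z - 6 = (z - 1)*(z^2 - 5*z + 6) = (z - 2)*(z - 1)*(z - 3)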